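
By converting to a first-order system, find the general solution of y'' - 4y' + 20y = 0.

y(t) = K_1e^(2t)cos(4t) + K_2e^(2t)sin(4t)

Let x_1 = y, x_2 = y'. Then x_1' = x_2 and x_2' = -20x_1 + 4x_2.
A = [[0,1],[-20,4]]; det(A-λI) = λ^2 - 4λ + 20.
Eigenvalues λ = 2 ± 4i.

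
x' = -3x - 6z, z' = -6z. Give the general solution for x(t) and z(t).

x(t) = -2C_1e^(-6t) + C_2e^(-3t), z(t) = -C_1e^(-6t)

Coefficient matrix A = [[-3, -6], [0, -6]].
Characteristic polynomial det(A - λI) = λ^2 + 9λ + 18 = 0.
Eigenvalues λ = -6, -3.
For λ=-6: (A-λI) row 1 is [3, -6], so an eigenvector is (-2, -1).
For λ=-3: (A-λI) row 1 is [0, -6], so an eigenvector is (1, 0).
General solution: C_1e^(-6t)(-2,-1) + C_2e^(-3t)(1,0).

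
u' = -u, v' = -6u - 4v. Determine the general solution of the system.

u(t) = -C_2e^(-t), v(t) = -C_1e^(-4t) + 2C_2e^(-t)

Coefficient matrix A = [[-1, 0], [-6, -4]].
Characteristic polynomial det(A - λI) = λ^2 + 5λ + 4 = 0.
Eigenvalues λ = -4, -1.
For λ=-4: (A-λI) row 1 is [3, 0], so an eigenvector is (0, -1).
For λ=-1: (A-λI) row 2 is [-6, -3], so an eigenvector is (-1, 2).
General solution: C_1e^(-4t)(0,-1) + C_2e^(-t)(-1,2).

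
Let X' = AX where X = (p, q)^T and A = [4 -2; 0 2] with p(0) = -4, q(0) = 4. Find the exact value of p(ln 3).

A = [[4,-2],[0,2]]; eigenvalues λ = 2, 4.
Eigenvectors: (1,1) for λ=2, (-1,0) for λ=4.
From the initial condition, c_1 = 4, c_2 = 8.
p(ln 3) = (4)(3^2)(1) + (8)(3^4)(-1) = -612.

-612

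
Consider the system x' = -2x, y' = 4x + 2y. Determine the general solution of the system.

Coefficient matrix A = [[-2, 0], [4, 2]].
Characteristic polynomial det(A - λI) = λ^2 - 4 = 0.
Eigenvalues λ = 2, -2.
For λ=2: (A-λI) row 1 is [-4, 0], so an eigenvector is (0, 1).
For λ=-2: (A-λI) row 2 is [4, 4], so an eigenvector is (1, -1).
General solution: c_1e^(2t)(0,1) + c_2e^(-2t)(1,-1).

x(t) = c_2e^(-2t), y(t) = c_1e^(2t) - c_2e^(-2t)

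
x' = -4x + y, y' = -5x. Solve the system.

Coefficient matrix A = [[-4, 1], [-5, 0]].
Characteristic polynomial det(A - λI) = λ^2 + 4λ + 5 = 0.
Eigenvalues λ = -2 ± i (complex conjugate pair).
For λ=-2+i: an eigenvector is (0,-1) - i(-1,-2) = (0 + i, -1 + 2i).
A real fundamental pair from Re and Im of e^((-2+i)t)v: X_1 = e^(-2t)(cos(t)·(0,-1) + sin(t)·(-1,-2)), X_2 = e^(-2t)(sin(t)·(0,-1) - cos(t)·(-1,-2)).
General solution: K_1X_1 + K_2X_2.

x(t) = -K_1e^(-2t)sin(t) + K_2e^(-2t)cos(t), y(t) = -2K_1e^(-2t)sin(t) - K_1e^(-2t)cos(t) - K_2e^(-2t)sin(t) + 2K_2e^(-2t)cos(t)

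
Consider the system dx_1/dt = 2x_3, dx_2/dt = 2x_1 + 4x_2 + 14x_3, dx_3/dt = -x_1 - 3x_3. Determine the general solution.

x_1(t) = -C_1e^(-2t) - 2C_3e^(-t), x_2(t) = -2C_1e^(-2t) + C_2e^(4t) - 2C_3e^(-t), x_3(t) = C_1e^(-2t) + C_3e^(-t)

Coefficient matrix A = [[0, 0, 2], [2, 4, 14], [-1, 0, -3]].
det(A - λI) = 0 gives eigenvalues λ = -2, 4, -1.
For λ=-2: eigenvector (-1,-2,1).
For λ=4: eigenvector (0,1,0).
For λ=-1: eigenvector (-2,-2,1).
General solution: C_1e^(-2t)(-1,-2,1) + C_2e^(4t)(0,1,0) + C_3e^(-t)(-2,-2,1).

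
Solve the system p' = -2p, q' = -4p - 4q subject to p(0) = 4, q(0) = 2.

Coefficient matrix A = [[-2, 0], [-4, -4]].
Characteristic polynomial det(A - λI) = λ^2 + 6λ + 8 = 0.
Eigenvalues λ = -2, -4.
For λ=-2: (A-λI) row 2 is [-4, -2], so an eigenvector is (-1, 2).
For λ=-4: (A-λI) row 1 is [2, 0], so an eigenvector is (0, 1).
General solution: C_1e^(-2t)(-1,2) + C_2e^(-4t)(0,1).
Applying p(0)=4, q(0)=2 gives C_1=-4, C_2=10.

p(t) = 4e^(-2t), q(t) = -8e^(-2t) + 10e^(-4t)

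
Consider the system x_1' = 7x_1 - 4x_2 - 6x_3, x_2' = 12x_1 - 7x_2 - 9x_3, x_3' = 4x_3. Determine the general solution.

Coefficient matrix A = [[7, -4, -6], [12, -7, -9], [0, 0, 4]].
det(A - λI) = 0 gives eigenvalues λ = -1, 1, 4.
For λ=-1: eigenvector (1,2,0).
For λ=1: eigenvector (-2,-3,0).
For λ=4: eigenvector (-2,-3,1).
General solution: c_1e^(-t)(1,2,0) + c_2e^(t)(-2,-3,0) + c_3e^(4t)(-2,-3,1).

x_1(t) = c_1e^(-t) - 2c_2e^(t) - 2c_3e^(4t), x_2(t) = 2c_1e^(-t) - 3c_2e^(t) - 3c_3e^(4t), x_3(t) = c_3e^(4t)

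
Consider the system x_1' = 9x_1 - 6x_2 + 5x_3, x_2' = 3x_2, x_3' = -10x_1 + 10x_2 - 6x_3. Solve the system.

x_1(t) = C_1e^(4t) + C_2e^(3t) - C_3e^(-t), x_2(t) = C_2e^(3t), x_3(t) = -C_1e^(4t) + 2C_3e^(-t)

Coefficient matrix A = [[9, -6, 5], [0, 3, 0], [-10, 10, -6]].
det(A - λI) = 0 gives eigenvalues λ = 4, 3, -1.
For λ=4: eigenvector (1,0,-1).
For λ=3: eigenvector (1,1,0).
For λ=-1: eigenvector (-1,0,2).
General solution: C_1e^(4t)(1,0,-1) + C_2e^(3t)(1,1,0) + C_3e^(-t)(-1,0,2).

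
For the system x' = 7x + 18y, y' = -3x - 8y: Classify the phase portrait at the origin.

saddle

A = [[7,18],[-3,-8]]; det(A-λI) = λ^2 + λ - 2.
λ = 1, -2: opposite signs.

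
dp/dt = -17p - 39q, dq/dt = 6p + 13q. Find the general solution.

Coefficient matrix A = [[-17, -39], [6, 13]].
Characteristic polynomial det(A - λI) = λ^2 + 4λ + 13 = 0.
Eigenvalues λ = -2 ± 3i (complex conjugate pair).
For λ=-2+3i: an eigenvector is (-2,1) - i(-3,1) = (-2 + 3i, 1 - i).
A real fundamental pair from Re and Im of e^((-2+3i)t)v: X_1 = e^(-2t)(cos(3t)·(-2,1) + sin(3t)·(-3,1)), X_2 = e^(-2t)(sin(3t)·(-2,1) - cos(3t)·(-3,1)).
General solution: c_1X_1 + c_2X_2.

p(t) = -3c_1e^(-2t)sin(3t) - 2c_1e^(-2t)cos(3t) - 2c_2e^(-2t)sin(3t) + 3c_2e^(-2t)cos(3t), q(t) = c_1e^(-2t)sin(3t) + c_1e^(-2t)cos(3t) + c_2e^(-2t)sin(3t) - c_2e^(-2t)cos(3t)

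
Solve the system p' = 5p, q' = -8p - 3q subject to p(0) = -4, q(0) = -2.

Coefficient matrix A = [[5, 0], [-8, -3]].
Characteristic polynomial det(A - λI) = λ^2 - 2λ - 15 = 0.
Eigenvalues λ = 5, -3.
For λ=5: (A-λI) row 2 is [-8, -8], so an eigenvector is (-1, 1).
For λ=-3: (A-λI) row 1 is [8, 0], so an eigenvector is (0, 1).
General solution: K_1e^(5t)(-1,1) + K_2e^(-3t)(0,1).
Applying p(0)=-4, q(0)=-2 gives K_1=4, K_2=-6.

p(t) = -4e^(5t), q(t) = 4e^(5t) - 6e^(-3t)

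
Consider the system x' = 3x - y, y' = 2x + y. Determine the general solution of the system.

x(t) = K_1e^(2t)sin(t) - K_2e^(2t)cos(t), y(t) = K_1e^(2t)sin(t) - K_1e^(2t)cos(t) - K_2e^(2t)sin(t) - K_2e^(2t)cos(t)

Coefficient matrix A = [[3, -1], [2, 1]].
Characteristic polynomial det(A - λI) = λ^2 - 4λ + 5 = 0.
Eigenvalues λ = 2 ± i (complex conjugate pair).
For λ=2+i: an eigenvector is (0,-1) - i(1,1) = (0 - i, -1 - i).
A real fundamental pair from Re and Im of e^((2+i)t)v: X_1 = e^(2t)(cos(t)·(0,-1) + sin(t)·(1,1)), X_2 = e^(2t)(sin(t)·(0,-1) - cos(t)·(1,1)).
General solution: K_1X_1 + K_2X_2.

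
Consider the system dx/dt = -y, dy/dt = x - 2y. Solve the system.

x(t) = c_1e^(-t) + c_2te^(-t) - 2c_2e^(-t), y(t) = c_1e^(-t) + c_2te^(-t) - 3c_2e^(-t)

Coefficient matrix A = [[0, -1], [1, -2]].
Characteristic polynomial det(A - λI) = λ^2 + 2λ + 1 = 0.
Single eigenvalue λ = -1 with algebraic multiplicity 2.
Eigenvector v = (1,1); generalized eigenvector w with (A-λI)w=v is (-2,-3).
General solution: e^(-t)[c_1·v + c_2·(t·v + w)].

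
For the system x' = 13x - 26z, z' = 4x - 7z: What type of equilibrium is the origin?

unstable spiral

A = [[13,-26],[4,-7]]; det(A-λI) = λ^2 - 6λ + 13.
λ = 3 ± 2i: positive real part.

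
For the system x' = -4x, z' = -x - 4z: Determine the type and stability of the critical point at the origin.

A = [[-4,0],[-1,-4]]; det(A-λI) = λ^2 + 8λ + 16.
repeated λ = -4 with a single eigenvector.

stable improper node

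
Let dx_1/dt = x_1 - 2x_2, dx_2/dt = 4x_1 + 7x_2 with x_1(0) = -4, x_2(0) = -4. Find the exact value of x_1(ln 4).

7424

A = [[1,-2],[4,7]]; eigenvalues λ = 3, 5.
Eigenvectors: (-1,1) for λ=3, (1,-2) for λ=5.
From the initial condition, c_1 = 12, c_2 = 8.
x_1(ln 4) = (12)(4^3)(-1) + (8)(4^5)(1) = 7424.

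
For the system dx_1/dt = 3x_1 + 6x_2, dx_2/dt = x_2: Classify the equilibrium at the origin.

unstable node

A = [[3,6],[0,1]]; det(A-λI) = λ^2 - 4λ + 3.
λ = 1, 3: both positive.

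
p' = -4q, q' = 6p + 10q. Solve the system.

p(t) = -2C_1e^(6t) - C_2e^(4t), q(t) = 3C_1e^(6t) + C_2e^(4t)

Coefficient matrix A = [[0, -4], [6, 10]].
Characteristic polynomial det(A - λI) = λ^2 - 10λ + 24 = 0.
Eigenvalues λ = 6, 4.
For λ=6: (A-λI) row 1 is [-6, -4], so an eigenvector is (-2, 3).
For λ=4: (A-λI) row 1 is [-4, -4], so an eigenvector is (-1, 1).
General solution: C_1e^(6t)(-2,3) + C_2e^(4t)(-1,1).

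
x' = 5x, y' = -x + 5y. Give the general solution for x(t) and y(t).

x(t) = c_2e^(5t), y(t) = -c_1e^(5t) - c_2te^(5t) + c_2e^(5t)

Coefficient matrix A = [[5, 0], [-1, 5]].
Characteristic polynomial det(A - λI) = λ^2 - 10λ + 25 = 0.
Single eigenvalue λ = 5 with algebraic multiplicity 2.
Eigenvector v = (0,-1); generalized eigenvector w with (A-λI)w=v is (1,1).
General solution: e^(5t)[c_1·v + c_2·(t·v + w)].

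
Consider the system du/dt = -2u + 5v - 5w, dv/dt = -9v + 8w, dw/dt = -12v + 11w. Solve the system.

u(t) = c_1e^(-2t) - c_2e^(3t), v(t) = 2c_2e^(3t) + c_3e^(-t), w(t) = 3c_2e^(3t) + c_3e^(-t)

Coefficient matrix A = [[-2, 5, -5], [0, -9, 8], [0, -12, 11]].
det(A - λI) = 0 gives eigenvalues λ = -2, 3, -1.
For λ=-2: eigenvector (1,0,0).
For λ=3: eigenvector (-1,2,3).
For λ=-1: eigenvector (0,1,1).
General solution: c_1e^(-2t)(1,0,0) + c_2e^(3t)(-1,2,3) + c_3e^(-t)(0,1,1).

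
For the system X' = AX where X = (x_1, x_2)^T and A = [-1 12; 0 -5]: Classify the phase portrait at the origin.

A = [[-1,12],[0,-5]]; det(A-λI) = λ^2 + 6λ + 5.
λ = -1, -5: both negative.

stable node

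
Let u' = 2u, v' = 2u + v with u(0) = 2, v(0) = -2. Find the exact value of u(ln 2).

8

A = [[2,0],[2,1]]; eigenvalues λ = 2, 1.
Eigenvectors: (1,2) for λ=2, (0,1) for λ=1.
From the initial condition, c_1 = 2, c_2 = -6.
u(ln 2) = (2)(2^2)(1) + (-6)(2^1)(0) = 8.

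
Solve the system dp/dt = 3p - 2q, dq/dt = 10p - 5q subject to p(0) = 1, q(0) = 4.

Coefficient matrix A = [[3, -2], [10, -5]].
Characteristic polynomial det(A - λI) = λ^2 + 2λ + 5 = 0.
Eigenvalues λ = -1 ± 2i (complex conjugate pair).
For λ=-1+2i: an eigenvector is (-1,-2) - i(0,-1) = (-1, -2 + i).
A real fundamental pair from Re and Im of e^((-1+2i)t)v: X_1 = e^(-t)(cos(2t)·(-1,-2) + sin(2t)·(0,-1)), X_2 = e^(-t)(sin(2t)·(-1,-2) - cos(2t)·(0,-1)).
General solution: c_1X_1 + c_2X_2.
Applying p(0)=1, q(0)=4 gives c_1=-1, c_2=2.

p(t) = -2e^(-t)sin(2t) + e^(-t)cos(2t), q(t) = -3e^(-t)sin(2t) + 4e^(-t)cos(2t)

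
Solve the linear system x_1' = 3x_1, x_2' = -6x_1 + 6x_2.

Coefficient matrix A = [[3, 0], [-6, 6]].
Characteristic polynomial det(A - λI) = λ^2 - 9λ + 18 = 0.
Eigenvalues λ = 3, 6.
For λ=3: (A-λI) row 2 is [-6, 3], so an eigenvector is (-1, -2).
For λ=6: (A-λI) row 1 is [-3, 0], so an eigenvector is (0, 1).
General solution: C_1e^(3t)(-1,-2) + C_2e^(6t)(0,1).

x_1(t) = -C_1e^(3t), x_2(t) = -2C_1e^(3t) + C_2e^(6t)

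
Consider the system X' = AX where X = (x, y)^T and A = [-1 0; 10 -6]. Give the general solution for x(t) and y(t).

Coefficient matrix A = [[-1, 0], [10, -6]].
Characteristic polynomial det(A - λI) = λ^2 + 7λ + 6 = 0.
Eigenvalues λ = -6, -1.
For λ=-6: (A-λI) row 1 is [5, 0], so an eigenvector is (0, -1).
For λ=-1: (A-λI) row 2 is [10, -5], so an eigenvector is (-1, -2).
General solution: K_1e^(-6t)(0,-1) + K_2e^(-t)(-1,-2).

x(t) = -K_2e^(-t), y(t) = -K_1e^(-6t) - 2K_2e^(-t)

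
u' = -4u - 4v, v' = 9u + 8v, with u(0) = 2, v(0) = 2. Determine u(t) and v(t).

Coefficient matrix A = [[-4, -4], [9, 8]].
Characteristic polynomial det(A - λI) = λ^2 - 4λ + 4 = 0.
Single eigenvalue λ = 2 with algebraic multiplicity 2.
Eigenvector v = (-2,3); generalized eigenvector w with (A-λI)w=v is (1,-1).
General solution: e^(2t)[c_1·v + c_2·(t·v + w)].
Applying u(0)=2, v(0)=2 gives c_1=4, c_2=10.

u(t) = -20te^(2t) + 2e^(2t), v(t) = 30te^(2t) + 2e^(2t)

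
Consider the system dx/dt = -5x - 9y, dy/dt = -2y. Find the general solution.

Coefficient matrix A = [[-5, -9], [0, -2]].
Characteristic polynomial det(A - λI) = λ^2 + 7λ + 10 = 0.
Eigenvalues λ = -2, -5.
For λ=-2: (A-λI) row 1 is [-3, -9], so an eigenvector is (3, -1).
For λ=-5: (A-λI) row 1 is [0, -9], so an eigenvector is (1, 0).
General solution: C_1e^(-2t)(3,-1) + C_2e^(-5t)(1,0).

x(t) = 3C_1e^(-2t) + C_2e^(-5t), y(t) = -C_1e^(-2t)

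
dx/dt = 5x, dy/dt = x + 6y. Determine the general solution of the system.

x(t) = -c_1e^(5t), y(t) = c_1e^(5t) - c_2e^(6t)

Coefficient matrix A = [[5, 0], [1, 6]].
Characteristic polynomial det(A - λI) = λ^2 - 11λ + 30 = 0.
Eigenvalues λ = 5, 6.
For λ=5: (A-λI) row 2 is [1, 1], so an eigenvector is (-1, 1).
For λ=6: (A-λI) row 1 is [-1, 0], so an eigenvector is (0, -1).
General solution: c_1e^(5t)(-1,1) + c_2e^(6t)(0,-1).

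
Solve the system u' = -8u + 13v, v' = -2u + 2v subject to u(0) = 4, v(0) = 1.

u(t) = -7e^(-3t)sin(t) + 4e^(-3t)cos(t), v(t) = -3e^(-3t)sin(t) + e^(-3t)cos(t)

Coefficient matrix A = [[-8, 13], [-2, 2]].
Characteristic polynomial det(A - λI) = λ^2 + 6λ + 10 = 0.
Eigenvalues λ = -3 ± i (complex conjugate pair).
For λ=-3+i: an eigenvector is (3,1) - i(-2,-1) = (3 + 2i, 1 + i).
A real fundamental pair from Re and Im of e^((-3+i)t)v: X_1 = e^(-3t)(cos(t)·(3,1) + sin(t)·(-2,-1)), X_2 = e^(-3t)(sin(t)·(3,1) - cos(t)·(-2,-1)).
General solution: c_1X_1 + c_2X_2.
Applying u(0)=4, v(0)=1 gives c_1=2, c_2=-1.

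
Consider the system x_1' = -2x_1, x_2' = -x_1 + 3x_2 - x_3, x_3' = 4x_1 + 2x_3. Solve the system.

x_1(t) = c_3e^(-2t), x_2(t) = c_1e^(2t) + c_2e^(3t), x_3(t) = c_1e^(2t) - c_3e^(-2t)

Coefficient matrix A = [[-2, 0, 0], [-1, 3, -1], [4, 0, 2]].
det(A - λI) = 0 gives eigenvalues λ = 2, 3, -2.
For λ=2: eigenvector (0,1,1).
For λ=3: eigenvector (0,1,0).
For λ=-2: eigenvector (1,0,-1).
General solution: c_1e^(2t)(0,1,1) + c_2e^(3t)(0,1,0) + c_3e^(-2t)(1,0,-1).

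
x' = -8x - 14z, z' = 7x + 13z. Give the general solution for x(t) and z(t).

Coefficient matrix A = [[-8, -14], [7, 13]].
Characteristic polynomial det(A - λI) = λ^2 - 5λ - 6 = 0.
Eigenvalues λ = 6, -1.
For λ=6: (A-λI) row 1 is [-14, -14], so an eigenvector is (-1, 1).
For λ=-1: (A-λI) row 1 is [-7, -14], so an eigenvector is (2, -1).
General solution: C_1e^(6t)(-1,1) + C_2e^(-t)(2,-1).

x(t) = -C_1e^(6t) + 2C_2e^(-t), z(t) = C_1e^(6t) - C_2e^(-t)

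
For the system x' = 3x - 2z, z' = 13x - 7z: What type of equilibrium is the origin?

A = [[3,-2],[13,-7]]; det(A-λI) = λ^2 + 4λ + 5.
λ = -2 ± i: negative real part.

stable spiral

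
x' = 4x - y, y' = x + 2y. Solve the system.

Coefficient matrix A = [[4, -1], [1, 2]].
Characteristic polynomial det(A - λI) = λ^2 - 6λ + 9 = 0.
Single eigenvalue λ = 3 with algebraic multiplicity 2.
Eigenvector v = (-1,-1); generalized eigenvector w with (A-λI)w=v is (1,2).
General solution: e^(3t)[C_1·v + C_2·(t·v + w)].

x(t) = -C_1e^(3t) - C_2te^(3t) + C_2e^(3t), y(t) = -C_1e^(3t) - C_2te^(3t) + 2C_2e^(3t)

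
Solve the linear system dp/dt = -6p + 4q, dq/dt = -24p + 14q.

Coefficient matrix A = [[-6, 4], [-24, 14]].
Characteristic polynomial det(A - λI) = λ^2 - 8λ + 12 = 0.
Eigenvalues λ = 2, 6.
For λ=2: (A-λI) row 1 is [-8, 4], so an eigenvector is (-1, -2).
For λ=6: (A-λI) row 1 is [-12, 4], so an eigenvector is (1, 3).
General solution: C_1e^(2t)(-1,-2) + C_2e^(6t)(1,3).

p(t) = -C_1e^(2t) + C_2e^(6t), q(t) = -2C_1e^(2t) + 3C_2e^(6t)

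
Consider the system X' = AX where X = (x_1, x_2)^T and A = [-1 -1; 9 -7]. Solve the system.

Coefficient matrix A = [[-1, -1], [9, -7]].
Characteristic polynomial det(A - λI) = λ^2 + 8λ + 16 = 0.
Single eigenvalue λ = -4 with algebraic multiplicity 2.
Eigenvector v = (-1,-3); generalized eigenvector w with (A-λI)w=v is (-1,-2).
General solution: e^(-4t)[C_1·v + C_2·(t·v + w)].

x_1(t) = -C_1e^(-4t) - C_2te^(-4t) - C_2e^(-4t), x_2(t) = -3C_1e^(-4t) - 3C_2te^(-4t) - 2C_2e^(-4t)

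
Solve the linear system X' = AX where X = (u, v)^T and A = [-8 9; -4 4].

Coefficient matrix A = [[-8, 9], [-4, 4]].
Characteristic polynomial det(A - λI) = λ^2 + 4λ + 4 = 0.
Single eigenvalue λ = -2 with algebraic multiplicity 2.
Eigenvector v = (3,2); generalized eigenvector w with (A-λI)w=v is (1,1).
General solution: e^(-2t)[C_1·v + C_2·(t·v + w)].

u(t) = 3C_1e^(-2t) + 3C_2te^(-2t) + C_2e^(-2t), v(t) = 2C_1e^(-2t) + 2C_2te^(-2t) + C_2e^(-2t)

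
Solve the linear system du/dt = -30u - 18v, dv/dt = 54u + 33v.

Coefficient matrix A = [[-30, -18], [54, 33]].
Characteristic polynomial det(A - λI) = λ^2 - 3λ - 18 = 0.
Eigenvalues λ = 6, -3.
For λ=6: (A-λI) row 1 is [-36, -18], so an eigenvector is (-1, 2).
For λ=-3: (A-λI) row 1 is [-27, -18], so an eigenvector is (2, -3).
General solution: K_1e^(6t)(-1,2) + K_2e^(-3t)(2,-3).

u(t) = -K_1e^(6t) + 2K_2e^(-3t), v(t) = 2K_1e^(6t) - 3K_2e^(-3t)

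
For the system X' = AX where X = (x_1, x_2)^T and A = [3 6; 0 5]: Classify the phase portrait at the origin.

unstable node

A = [[3,6],[0,5]]; det(A-λI) = λ^2 - 8λ + 15.
λ = 5, 3: both positive.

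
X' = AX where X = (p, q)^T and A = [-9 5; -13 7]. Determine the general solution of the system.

Coefficient matrix A = [[-9, 5], [-13, 7]].
Characteristic polynomial det(A - λI) = λ^2 + 2λ + 2 = 0.
Eigenvalues λ = -1 ± i (complex conjugate pair).
For λ=-1+i: an eigenvector is (-1,-2) - i(-2,-3) = (-1 + 2i, -2 + 3i).
A real fundamental pair from Re and Im of e^((-1+i)t)v: X_1 = e^(-t)(cos(t)·(-1,-2) + sin(t)·(-2,-3)), X_2 = e^(-t)(sin(t)·(-1,-2) - cos(t)·(-2,-3)).
General solution: K_1X_1 + K_2X_2.

p(t) = -2K_1e^(-t)sin(t) - K_1e^(-t)cos(t) - K_2e^(-t)sin(t) + 2K_2e^(-t)cos(t), q(t) = -3K_1e^(-t)sin(t) - 2K_1e^(-t)cos(t) - 2K_2e^(-t)sin(t) + 3K_2e^(-t)cos(t)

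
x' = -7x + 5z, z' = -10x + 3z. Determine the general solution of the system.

Coefficient matrix A = [[-7, 5], [-10, 3]].
Characteristic polynomial det(A - λI) = λ^2 + 4λ + 29 = 0.
Eigenvalues λ = -2 ± 5i (complex conjugate pair).
For λ=-2+5i: an eigenvector is (1,1) - i(0,-1) = (1, 1 + i).
A real fundamental pair from Re and Im of e^((-2+5i)t)v: X_1 = e^(-2t)(cos(5t)·(1,1) + sin(5t)·(0,-1)), X_2 = e^(-2t)(sin(5t)·(1,1) - cos(5t)·(0,-1)).
General solution: C_1X_1 + C_2X_2.

x(t) = C_1e^(-2t)cos(5t) + C_2e^(-2t)sin(5t), z(t) = -C_1e^(-2t)sin(5t) + C_1e^(-2t)cos(5t) + C_2e^(-2t)sin(5t) + C_2e^(-2t)cos(5t)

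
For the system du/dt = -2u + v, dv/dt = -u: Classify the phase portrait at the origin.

stable improper node

A = [[-2,1],[-1,0]]; det(A-λI) = λ^2 + 2λ + 1.
repeated λ = -1 with a single eigenvector.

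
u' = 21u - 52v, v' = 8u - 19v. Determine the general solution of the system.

Coefficient matrix A = [[21, -52], [8, -19]].
Characteristic polynomial det(A - λI) = λ^2 - 2λ + 17 = 0.
Eigenvalues λ = 1 ± 4i (complex conjugate pair).
For λ=1+4i: an eigenvector is (-2,-1) - i(3,1) = (-2 - 3i, -1 - i).
A real fundamental pair from Re and Im of e^((1+4i)t)v: X_1 = e^(t)(cos(4t)·(-2,-1) + sin(4t)·(3,1)), X_2 = e^(t)(sin(4t)·(-2,-1) - cos(4t)·(3,1)).
General solution: C_1X_1 + C_2X_2.

u(t) = 3C_1e^(t)sin(4t) - 2C_1e^(t)cos(4t) - 2C_2e^(t)sin(4t) - 3C_2e^(t)cos(4t), v(t) = C_1e^(t)sin(4t) - C_1e^(t)cos(4t) - C_2e^(t)sin(4t) - C_2e^(t)cos(4t)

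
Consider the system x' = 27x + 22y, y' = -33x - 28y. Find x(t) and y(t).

x(t) = -C_1e^(5t) - 2C_2e^(-6t), y(t) = C_1e^(5t) + 3C_2e^(-6t)

Coefficient matrix A = [[27, 22], [-33, -28]].
Characteristic polynomial det(A - λI) = λ^2 + λ - 30 = 0.
Eigenvalues λ = 5, -6.
For λ=5: (A-λI) row 1 is [22, 22], so an eigenvector is (-1, 1).
For λ=-6: (A-λI) row 1 is [33, 22], so an eigenvector is (-2, 3).
General solution: C_1e^(5t)(-1,1) + C_2e^(-6t)(-2,3).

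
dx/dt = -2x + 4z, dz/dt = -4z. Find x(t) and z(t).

Coefficient matrix A = [[-2, 4], [0, -4]].
Characteristic polynomial det(A - λI) = λ^2 + 6λ + 8 = 0.
Eigenvalues λ = -4, -2.
For λ=-4: (A-λI) row 1 is [2, 4], so an eigenvector is (-2, 1).
For λ=-2: (A-λI) row 1 is [0, 4], so an eigenvector is (-1, 0).
General solution: C_1e^(-4t)(-2,1) + C_2e^(-2t)(-1,0).

x(t) = -2C_1e^(-4t) - C_2e^(-2t), z(t) = C_1e^(-4t)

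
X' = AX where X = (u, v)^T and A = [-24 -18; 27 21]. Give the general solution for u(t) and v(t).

u(t) = -2C_1e^(3t) + C_2e^(-6t), v(t) = 3C_1e^(3t) - C_2e^(-6t)

Coefficient matrix A = [[-24, -18], [27, 21]].
Characteristic polynomial det(A - λI) = λ^2 + 3λ - 18 = 0.
Eigenvalues λ = 3, -6.
For λ=3: (A-λI) row 1 is [-27, -18], so an eigenvector is (-2, 3).
For λ=-6: (A-λI) row 1 is [-18, -18], so an eigenvector is (1, -1).
General solution: C_1e^(3t)(-2,3) + C_2e^(-6t)(1,-1).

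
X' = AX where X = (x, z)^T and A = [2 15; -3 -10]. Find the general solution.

x(t) = -K_1e^(-4t)sin(3t) + 2K_1e^(-4t)cos(3t) + 2K_2e^(-4t)sin(3t) + K_2e^(-4t)cos(3t), z(t) = -K_1e^(-4t)cos(3t) - K_2e^(-4t)sin(3t)

Coefficient matrix A = [[2, 15], [-3, -10]].
Characteristic polynomial det(A - λI) = λ^2 + 8λ + 25 = 0.
Eigenvalues λ = -4 ± 3i (complex conjugate pair).
For λ=-4+3i: an eigenvector is (2,-1) - i(-1,0) = (2 + i, -1).
A real fundamental pair from Re and Im of e^((-4+3i)t)v: X_1 = e^(-4t)(cos(3t)·(2,-1) + sin(3t)·(-1,0)), X_2 = e^(-4t)(sin(3t)·(2,-1) - cos(3t)·(-1,0)).
General solution: K_1X_1 + K_2X_2.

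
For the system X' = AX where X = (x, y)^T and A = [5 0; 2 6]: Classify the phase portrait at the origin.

A = [[5,0],[2,6]]; det(A-λI) = λ^2 - 11λ + 30.
λ = 6, 5: both positive.

unstable node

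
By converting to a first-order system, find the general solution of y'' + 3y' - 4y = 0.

y(t) = c_1e^(t) + c_2e^(-4t)

Let x_1 = y, x_2 = y'. Then x_1' = x_2 and x_2' = 4x_1 - 3x_2.
A = [[0,1],[4,-3]]; det(A-λI) = λ^2 + 3λ - 4.
Eigenvalues λ = 1, -4 with eigenvectors (1,1), (1,-4).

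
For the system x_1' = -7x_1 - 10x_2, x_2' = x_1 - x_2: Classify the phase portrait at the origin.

stable spiral

A = [[-7,-10],[1,-1]]; det(A-λI) = λ^2 + 8λ + 17.
λ = -4 ± i: negative real part.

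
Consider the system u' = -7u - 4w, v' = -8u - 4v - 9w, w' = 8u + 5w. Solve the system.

u(t) = K_1e^(t) + K_3e^(-3t), v(t) = 2K_1e^(t) + K_2e^(-4t) + K_3e^(-3t), w(t) = -2K_1e^(t) - K_3e^(-3t)

Coefficient matrix A = [[-7, 0, -4], [-8, -4, -9], [8, 0, 5]].
det(A - λI) = 0 gives eigenvalues λ = 1, -4, -3.
For λ=1: eigenvector (1,2,-2).
For λ=-4: eigenvector (0,1,0).
For λ=-3: eigenvector (1,1,-1).
General solution: K_1e^(t)(1,2,-2) + K_2e^(-4t)(0,1,0) + K_3e^(-3t)(1,1,-1).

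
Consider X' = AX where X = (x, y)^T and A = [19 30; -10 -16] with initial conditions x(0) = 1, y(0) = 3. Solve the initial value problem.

x(t) = 22e^(4t) - 21e^(-t), y(t) = -11e^(4t) + 14e^(-t)

Coefficient matrix A = [[19, 30], [-10, -16]].
Characteristic polynomial det(A - λI) = λ^2 - 3λ - 4 = 0.
Eigenvalues λ = -1, 4.
For λ=-1: (A-λI) row 1 is [20, 30], so an eigenvector is (-3, 2).
For λ=4: (A-λI) row 1 is [15, 30], so an eigenvector is (-2, 1).
General solution: K_1e^(-t)(-3,2) + K_2e^(4t)(-2,1).
Applying x(0)=1, y(0)=3 gives K_1=7, K_2=-11.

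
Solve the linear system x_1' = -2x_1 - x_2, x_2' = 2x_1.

Coefficient matrix A = [[-2, -1], [2, 0]].
Characteristic polynomial det(A - λI) = λ^2 + 2λ + 2 = 0.
Eigenvalues λ = -1 ± i (complex conjugate pair).
For λ=-1+i: an eigenvector is (1,-1) - i(0,1) = (1, -1 - i).
A real fundamental pair from Re and Im of e^((-1+i)t)v: X_1 = e^(-t)(cos(t)·(1,-1) + sin(t)·(0,1)), X_2 = e^(-t)(sin(t)·(1,-1) - cos(t)·(0,1)).
General solution: C_1X_1 + C_2X_2.

x_1(t) = C_1e^(-t)cos(t) + C_2e^(-t)sin(t), x_2(t) = C_1e^(-t)sin(t) - C_1e^(-t)cos(t) - C_2e^(-t)sin(t) - C_2e^(-t)cos(t)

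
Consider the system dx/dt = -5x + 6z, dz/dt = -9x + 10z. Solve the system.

Coefficient matrix A = [[-5, 6], [-9, 10]].
Characteristic polynomial det(A - λI) = λ^2 - 5λ + 4 = 0.
Eigenvalues λ = 4, 1.
For λ=4: (A-λI) row 1 is [-9, 6], so an eigenvector is (-2, -3).
For λ=1: (A-λI) row 1 is [-6, 6], so an eigenvector is (-1, -1).
General solution: c_1e^(4t)(-2,-3) + c_2e^(t)(-1,-1).

x(t) = -2c_1e^(4t) - c_2e^(t), z(t) = -3c_1e^(4t) - c_2e^(t)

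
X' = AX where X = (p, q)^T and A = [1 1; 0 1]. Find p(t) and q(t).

Coefficient matrix A = [[1, 1], [0, 1]].
Characteristic polynomial det(A - λI) = λ^2 - 2λ + 1 = 0.
Single eigenvalue λ = 1 with algebraic multiplicity 2.
Eigenvector v = (-1,0); generalized eigenvector w with (A-λI)w=v is (-3,-1).
General solution: e^(t)[c_1·v + c_2·(t·v + w)].

p(t) = -c_1e^(t) - c_2te^(t) - 3c_2e^(t), q(t) = -c_2e^(t)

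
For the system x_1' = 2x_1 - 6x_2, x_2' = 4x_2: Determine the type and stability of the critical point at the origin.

unstable node

A = [[2,-6],[0,4]]; det(A-λI) = λ^2 - 6λ + 8.
λ = 2, 4: both positive.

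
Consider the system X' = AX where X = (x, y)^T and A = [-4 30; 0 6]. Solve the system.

x(t) = -C_1e^(-4t) + 3C_2e^(6t), y(t) = C_2e^(6t)

Coefficient matrix A = [[-4, 30], [0, 6]].
Characteristic polynomial det(A - λI) = λ^2 - 2λ - 24 = 0.
Eigenvalues λ = -4, 6.
For λ=-4: (A-λI) row 1 is [0, 30], so an eigenvector is (-1, 0).
For λ=6: (A-λI) row 1 is [-10, 30], so an eigenvector is (3, 1).
General solution: C_1e^(-4t)(-1,0) + C_2e^(6t)(3,1).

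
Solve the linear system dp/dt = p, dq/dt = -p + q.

p(t) = C_2e^(t), q(t) = -C_1e^(t) - C_2te^(t) - 3C_2e^(t)

Coefficient matrix A = [[1, 0], [-1, 1]].
Characteristic polynomial det(A - λI) = λ^2 - 2λ + 1 = 0.
Single eigenvalue λ = 1 with algebraic multiplicity 2.
Eigenvector v = (0,-1); generalized eigenvector w with (A-λI)w=v is (1,-3).
General solution: e^(t)[C_1·v + C_2·(t·v + w)].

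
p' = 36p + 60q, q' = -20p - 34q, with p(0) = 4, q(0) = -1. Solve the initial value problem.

Coefficient matrix A = [[36, 60], [-20, -34]].
Characteristic polynomial det(A - λI) = λ^2 - 2λ - 24 = 0.
Eigenvalues λ = 6, -4.
For λ=6: (A-λI) row 1 is [30, 60], so an eigenvector is (-2, 1).
For λ=-4: (A-λI) row 1 is [40, 60], so an eigenvector is (3, -2).
General solution: K_1e^(6t)(-2,1) + K_2e^(-4t)(3,-2).
Applying p(0)=4, q(0)=-1 gives K_1=-5, K_2=-2.

p(t) = 10e^(6t) - 6e^(-4t), q(t) = -5e^(6t) + 4e^(-4t)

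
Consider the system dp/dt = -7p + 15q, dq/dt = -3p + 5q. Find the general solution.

p(t) = -C_1e^(-t)sin(3t) - 2C_1e^(-t)cos(3t) - 2C_2e^(-t)sin(3t) + C_2e^(-t)cos(3t), q(t) = -C_1e^(-t)cos(3t) - C_2e^(-t)sin(3t)

Coefficient matrix A = [[-7, 15], [-3, 5]].
Characteristic polynomial det(A - λI) = λ^2 + 2λ + 10 = 0.
Eigenvalues λ = -1 ± 3i (complex conjugate pair).
For λ=-1+3i: an eigenvector is (-2,-1) - i(-1,0) = (-2 + i, -1).
A real fundamental pair from Re and Im of e^((-1+3i)t)v: X_1 = e^(-t)(cos(3t)·(-2,-1) + sin(3t)·(-1,0)), X_2 = e^(-t)(sin(3t)·(-2,-1) - cos(3t)·(-1,0)).
General solution: C_1X_1 + C_2X_2.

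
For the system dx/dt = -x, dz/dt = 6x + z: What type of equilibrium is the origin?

saddle

A = [[-1,0],[6,1]]; det(A-λI) = λ^2 - 1.
λ = -1, 1: opposite signs.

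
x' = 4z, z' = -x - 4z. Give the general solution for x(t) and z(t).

x(t) = -2K_1e^(-2t) - 2K_2te^(-2t) + K_2e^(-2t), z(t) = K_1e^(-2t) + K_2te^(-2t) - K_2e^(-2t)

Coefficient matrix A = [[0, 4], [-1, -4]].
Characteristic polynomial det(A - λI) = λ^2 + 4λ + 4 = 0.
Single eigenvalue λ = -2 with algebraic multiplicity 2.
Eigenvector v = (-2,1); generalized eigenvector w with (A-λI)w=v is (1,-1).
General solution: e^(-2t)[K_1·v + K_2·(t·v + w)].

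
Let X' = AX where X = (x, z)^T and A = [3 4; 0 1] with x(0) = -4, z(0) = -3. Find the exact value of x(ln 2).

A = [[3,4],[0,1]]; eigenvalues λ = 3, 1.
Eigenvectors: (1,0) for λ=3, (-2,1) for λ=1.
From the initial condition, c_1 = -10, c_2 = -3.
x(ln 2) = (-10)(2^3)(1) + (-3)(2^1)(-2) = -68.

-68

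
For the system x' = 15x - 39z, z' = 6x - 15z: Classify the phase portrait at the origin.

A = [[15,-39],[6,-15]]; det(A-λI) = λ^2 + 9.
λ = 0 ± 3i: zero real part.

center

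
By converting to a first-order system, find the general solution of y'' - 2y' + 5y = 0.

y(t) = c_1e^(t)cos(2t) + c_2e^(t)sin(2t)

Let x_1 = y, x_2 = y'. Then x_1' = x_2 and x_2' = -5x_1 + 2x_2.
A = [[0,1],[-5,2]]; det(A-λI) = λ^2 - 2λ + 5.
Eigenvalues λ = 1 ± 2i.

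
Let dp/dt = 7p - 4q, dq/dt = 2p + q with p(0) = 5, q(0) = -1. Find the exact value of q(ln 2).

A = [[7,-4],[2,1]]; eigenvalues λ = 3, 5.
Eigenvectors: (-1,-1) for λ=3, (-2,-1) for λ=5.
From the initial condition, c_1 = 7, c_2 = -6.
q(ln 2) = (7)(2^3)(-1) + (-6)(2^5)(-1) = 136.

136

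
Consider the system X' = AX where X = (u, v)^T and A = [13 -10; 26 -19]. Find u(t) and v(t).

Coefficient matrix A = [[13, -10], [26, -19]].
Characteristic polynomial det(A - λI) = λ^2 + 6λ + 13 = 0.
Eigenvalues λ = -3 ± 2i (complex conjugate pair).
For λ=-3+2i: an eigenvector is (2,3) - i(1,2) = (2 - i, 3 - 2i).
A real fundamental pair from Re and Im of e^((-3+2i)t)v: X_1 = e^(-3t)(cos(2t)·(2,3) + sin(2t)·(1,2)), X_2 = e^(-3t)(sin(2t)·(2,3) - cos(2t)·(1,2)).
General solution: c_1X_1 + c_2X_2.

u(t) = c_1e^(-3t)sin(2t) + 2c_1e^(-3t)cos(2t) + 2c_2e^(-3t)sin(2t) - c_2e^(-3t)cos(2t), v(t) = 2c_1e^(-3t)sin(2t) + 3c_1e^(-3t)cos(2t) + 3c_2e^(-3t)sin(2t) - 2c_2e^(-3t)cos(2t)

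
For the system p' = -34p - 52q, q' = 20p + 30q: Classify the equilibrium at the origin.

stable spiral

A = [[-34,-52],[20,30]]; det(A-λI) = λ^2 + 4λ + 20.
λ = -2 ± 4i: negative real part.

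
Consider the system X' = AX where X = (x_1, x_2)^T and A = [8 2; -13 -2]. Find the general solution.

Coefficient matrix A = [[8, 2], [-13, -2]].
Characteristic polynomial det(A - λI) = λ^2 - 6λ + 10 = 0.
Eigenvalues λ = 3 ± i (complex conjugate pair).
For λ=3+i: an eigenvector is (1,-3) - i(-1,2) = (1 + i, -3 - 2i).
A real fundamental pair from Re and Im of e^((3+i)t)v: X_1 = e^(3t)(cos(t)·(1,-3) + sin(t)·(-1,2)), X_2 = e^(3t)(sin(t)·(1,-3) - cos(t)·(-1,2)).
General solution: C_1X_1 + C_2X_2.

x_1(t) = -C_1e^(3t)sin(t) + C_1e^(3t)cos(t) + C_2e^(3t)sin(t) + C_2e^(3t)cos(t), x_2(t) = 2C_1e^(3t)sin(t) - 3C_1e^(3t)cos(t) - 3C_2e^(3t)sin(t) - 2C_2e^(3t)cos(t)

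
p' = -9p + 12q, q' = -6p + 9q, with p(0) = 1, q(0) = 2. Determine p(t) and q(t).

p(t) = 3e^(3t) - 2e^(-3t), q(t) = 3e^(3t) - e^(-3t)

Coefficient matrix A = [[-9, 12], [-6, 9]].
Characteristic polynomial det(A - λI) = λ^2 - 9 = 0.
Eigenvalues λ = -3, 3.
For λ=-3: (A-λI) row 1 is [-6, 12], so an eigenvector is (2, 1).
For λ=3: (A-λI) row 1 is [-12, 12], so an eigenvector is (-1, -1).
General solution: C_1e^(-3t)(2,1) + C_2e^(3t)(-1,-1).
Applying p(0)=1, q(0)=2 gives C_1=-1, C_2=-3.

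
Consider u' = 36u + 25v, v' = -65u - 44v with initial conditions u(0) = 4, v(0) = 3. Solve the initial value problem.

u(t) = 47e^(-4t)sin(5t) + 4e^(-4t)cos(5t), v(t) = -76e^(-4t)sin(5t) + 3e^(-4t)cos(5t)

Coefficient matrix A = [[36, 25], [-65, -44]].
Characteristic polynomial det(A - λI) = λ^2 + 8λ + 41 = 0.
Eigenvalues λ = -4 ± 5i (complex conjugate pair).
For λ=-4+5i: an eigenvector is (-2,3) - i(-1,2) = (-2 + i, 3 - 2i).
A real fundamental pair from Re and Im of e^((-4+5i)t)v: X_1 = e^(-4t)(cos(5t)·(-2,3) + sin(5t)·(-1,2)), X_2 = e^(-4t)(sin(5t)·(-2,3) - cos(5t)·(-1,2)).
General solution: C_1X_1 + C_2X_2.
Applying u(0)=4, v(0)=3 gives C_1=-11, C_2=-18.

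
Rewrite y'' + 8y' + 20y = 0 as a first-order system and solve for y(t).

y(t) = c_1e^(-4t)cos(2t) + c_2e^(-4t)sin(2t)

Let x_1 = y, x_2 = y'. Then x_1' = x_2 and x_2' = -20x_1 - 8x_2.
A = [[0,1],[-20,-8]]; det(A-λI) = λ^2 + 8λ + 20.
Eigenvalues λ = -4 ± 2i.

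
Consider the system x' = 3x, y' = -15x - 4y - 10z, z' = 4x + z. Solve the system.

x(t) = C_1e^(3t), y(t) = -5C_1e^(3t) + C_2e^(-4t) - 2C_3e^(t), z(t) = 2C_1e^(3t) + C_3e^(t)

Coefficient matrix A = [[3, 0, 0], [-15, -4, -10], [4, 0, 1]].
det(A - λI) = 0 gives eigenvalues λ = 3, -4, 1.
For λ=3: eigenvector (1,-5,2).
For λ=-4: eigenvector (0,1,0).
For λ=1: eigenvector (0,-2,1).
General solution: C_1e^(3t)(1,-5,2) + C_2e^(-4t)(0,1,0) + C_3e^(t)(0,-2,1).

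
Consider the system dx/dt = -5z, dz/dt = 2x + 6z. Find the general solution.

x(t) = -K_1e^(3t)sin(t) + 2K_1e^(3t)cos(t) + 2K_2e^(3t)sin(t) + K_2e^(3t)cos(t), z(t) = K_1e^(3t)sin(t) - K_1e^(3t)cos(t) - K_2e^(3t)sin(t) - K_2e^(3t)cos(t)

Coefficient matrix A = [[0, -5], [2, 6]].
Characteristic polynomial det(A - λI) = λ^2 - 6λ + 10 = 0.
Eigenvalues λ = 3 ± i (complex conjugate pair).
For λ=3+i: an eigenvector is (2,-1) - i(-1,1) = (2 + i, -1 - i).
A real fundamental pair from Re and Im of e^((3+i)t)v: X_1 = e^(3t)(cos(t)·(2,-1) + sin(t)·(-1,1)), X_2 = e^(3t)(sin(t)·(2,-1) - cos(t)·(-1,1)).
General solution: K_1X_1 + K_2X_2.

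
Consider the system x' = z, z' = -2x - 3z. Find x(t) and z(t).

Coefficient matrix A = [[0, 1], [-2, -3]].
Characteristic polynomial det(A - λI) = λ^2 + 3λ + 2 = 0.
Eigenvalues λ = -1, -2.
For λ=-1: (A-λI) row 1 is [1, 1], so an eigenvector is (-1, 1).
For λ=-2: (A-λI) row 1 is [2, 1], so an eigenvector is (-1, 2).
General solution: c_1e^(-t)(-1,1) + c_2e^(-2t)(-1,2).

x(t) = -c_1e^(-t) - c_2e^(-2t), z(t) = c_1e^(-t) + 2c_2e^(-2t)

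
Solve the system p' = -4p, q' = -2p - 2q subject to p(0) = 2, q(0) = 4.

Coefficient matrix A = [[-4, 0], [-2, -2]].
Characteristic polynomial det(A - λI) = λ^2 + 6λ + 8 = 0.
Eigenvalues λ = -4, -2.
For λ=-4: (A-λI) row 2 is [-2, 2], so an eigenvector is (1, 1).
For λ=-2: (A-λI) row 1 is [-2, 0], so an eigenvector is (0, -1).
General solution: K_1e^(-4t)(1,1) + K_2e^(-2t)(0,-1).
Applying p(0)=2, q(0)=4 gives K_1=2, K_2=-2.

p(t) = 2e^(-4t), q(t) = 2e^(-2t) + 2e^(-4t)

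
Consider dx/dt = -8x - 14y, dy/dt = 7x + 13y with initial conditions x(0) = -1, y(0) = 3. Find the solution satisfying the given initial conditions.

x(t) = -5e^(6t) + 4e^(-t), y(t) = 5e^(6t) - 2e^(-t)

Coefficient matrix A = [[-8, -14], [7, 13]].
Characteristic polynomial det(A - λI) = λ^2 - 5λ - 6 = 0.
Eigenvalues λ = 6, -1.
For λ=6: (A-λI) row 1 is [-14, -14], so an eigenvector is (1, -1).
For λ=-1: (A-λI) row 1 is [-7, -14], so an eigenvector is (2, -1).
General solution: C_1e^(6t)(1,-1) + C_2e^(-t)(2,-1).
Applying x(0)=-1, y(0)=3 gives C_1=-5, C_2=2.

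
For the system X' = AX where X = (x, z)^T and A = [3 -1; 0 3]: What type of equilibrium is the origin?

unstable improper node

A = [[3,-1],[0,3]]; det(A-λI) = λ^2 - 6λ + 9.
repeated λ = 3 with a single eigenvector.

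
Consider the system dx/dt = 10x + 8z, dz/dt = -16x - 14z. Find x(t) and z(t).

Coefficient matrix A = [[10, 8], [-16, -14]].
Characteristic polynomial det(A - λI) = λ^2 + 4λ - 12 = 0.
Eigenvalues λ = -6, 2.
For λ=-6: (A-λI) row 1 is [16, 8], so an eigenvector is (1, -2).
For λ=2: (A-λI) row 1 is [8, 8], so an eigenvector is (-1, 1).
General solution: c_1e^(-6t)(1,-2) + c_2e^(2t)(-1,1).

x(t) = c_1e^(-6t) - c_2e^(2t), z(t) = -2c_1e^(-6t) + c_2e^(2t)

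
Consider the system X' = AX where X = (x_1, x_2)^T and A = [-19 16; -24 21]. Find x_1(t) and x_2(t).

x_1(t) = 2c_1e^(5t) + c_2e^(-3t), x_2(t) = 3c_1e^(5t) + c_2e^(-3t)

Coefficient matrix A = [[-19, 16], [-24, 21]].
Characteristic polynomial det(A - λI) = λ^2 - 2λ - 15 = 0.
Eigenvalues λ = 5, -3.
For λ=5: (A-λI) row 1 is [-24, 16], so an eigenvector is (2, 3).
For λ=-3: (A-λI) row 1 is [-16, 16], so an eigenvector is (1, 1).
General solution: c_1e^(5t)(2,3) + c_2e^(-3t)(1,1).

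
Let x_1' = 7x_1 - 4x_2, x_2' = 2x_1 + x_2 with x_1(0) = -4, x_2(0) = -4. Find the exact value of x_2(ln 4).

A = [[7,-4],[2,1]]; eigenvalues λ = 3, 5.
Eigenvectors: (1,1) for λ=3, (-2,-1) for λ=5.
From the initial condition, c_1 = -4, c_2 = 0.
x_2(ln 4) = (-4)(4^3)(1) + (0)(4^5)(-1) = -256.

-256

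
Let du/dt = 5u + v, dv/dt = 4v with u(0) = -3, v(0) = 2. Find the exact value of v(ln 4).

A = [[5,1],[0,4]]; eigenvalues λ = 5, 4.
Eigenvectors: (1,0) for λ=5, (1,-1) for λ=4.
From the initial condition, c_1 = -1, c_2 = -2.
v(ln 4) = (-1)(4^5)(0) + (-2)(4^4)(-1) = 512.

512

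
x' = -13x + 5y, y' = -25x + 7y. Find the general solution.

x(t) = c_1e^(-3t)cos(5t) + c_2e^(-3t)sin(5t), y(t) = -c_1e^(-3t)sin(5t) + 2c_1e^(-3t)cos(5t) + 2c_2e^(-3t)sin(5t) + c_2e^(-3t)cos(5t)

Coefficient matrix A = [[-13, 5], [-25, 7]].
Characteristic polynomial det(A - λI) = λ^2 + 6λ + 34 = 0.
Eigenvalues λ = -3 ± 5i (complex conjugate pair).
For λ=-3+5i: an eigenvector is (1,2) - i(0,-1) = (1, 2 + i).
A real fundamental pair from Re and Im of e^((-3+5i)t)v: X_1 = e^(-3t)(cos(5t)·(1,2) + sin(5t)·(0,-1)), X_2 = e^(-3t)(sin(5t)·(1,2) - cos(5t)·(0,-1)).
General solution: c_1X_1 + c_2X_2.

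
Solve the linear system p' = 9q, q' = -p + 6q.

Coefficient matrix A = [[0, 9], [-1, 6]].
Characteristic polynomial det(A - λI) = λ^2 - 6λ + 9 = 0.
Single eigenvalue λ = 3 with algebraic multiplicity 2.
Eigenvector v = (3,1); generalized eigenvector w with (A-λI)w=v is (-1,0).
General solution: e^(3t)[c_1·v + c_2·(t·v + w)].

p(t) = 3c_1e^(3t) + 3c_2te^(3t) - c_2e^(3t), q(t) = c_1e^(3t) + c_2te^(3t)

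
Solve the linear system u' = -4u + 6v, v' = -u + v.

u(t) = -3c_1e^(-2t) + 2c_2e^(-t), v(t) = -c_1e^(-2t) + c_2e^(-t)

Coefficient matrix A = [[-4, 6], [-1, 1]].
Characteristic polynomial det(A - λI) = λ^2 + 3λ + 2 = 0.
Eigenvalues λ = -2, -1.
For λ=-2: (A-λI) row 1 is [-2, 6], so an eigenvector is (-3, -1).
For λ=-1: (A-λI) row 1 is [-3, 6], so an eigenvector is (2, 1).
General solution: c_1e^(-2t)(-3,-1) + c_2e^(-t)(2,1).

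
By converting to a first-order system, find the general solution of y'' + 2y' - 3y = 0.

y(t) = K_1e^(t) + K_2e^(-3t)

Let x_1 = y, x_2 = y'. Then x_1' = x_2 and x_2' = 3x_1 - 2x_2.
A = [[0,1],[3,-2]]; det(A-λI) = λ^2 + 2λ - 3.
Eigenvalues λ = 1, -3 with eigenvectors (1,1), (1,-3).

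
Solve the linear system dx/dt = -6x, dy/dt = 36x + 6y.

Coefficient matrix A = [[-6, 0], [36, 6]].
Characteristic polynomial det(A - λI) = λ^2 - 36 = 0.
Eigenvalues λ = -6, 6.
For λ=-6: (A-λI) row 2 is [36, 12], so an eigenvector is (-1, 3).
For λ=6: (A-λI) row 1 is [-12, 0], so an eigenvector is (0, -1).
General solution: K_1e^(-6t)(-1,3) + K_2e^(6t)(0,-1).

x(t) = -K_1e^(-6t), y(t) = 3K_1e^(-6t) - K_2e^(6t)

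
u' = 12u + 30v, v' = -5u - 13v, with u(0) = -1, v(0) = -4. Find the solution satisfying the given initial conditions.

u(t) = -27e^(2t) + 26e^(-3t), v(t) = 9e^(2t) - 13e^(-3t)

Coefficient matrix A = [[12, 30], [-5, -13]].
Characteristic polynomial det(A - λI) = λ^2 + λ - 6 = 0.
Eigenvalues λ = 2, -3.
For λ=2: (A-λI) row 1 is [10, 30], so an eigenvector is (-3, 1).
For λ=-3: (A-λI) row 1 is [15, 30], so an eigenvector is (2, -1).
General solution: c_1e^(2t)(-3,1) + c_2e^(-3t)(2,-1).
Applying u(0)=-1, v(0)=-4 gives c_1=9, c_2=13.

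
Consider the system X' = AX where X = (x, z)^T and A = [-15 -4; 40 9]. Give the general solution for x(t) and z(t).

x(t) = c_1e^(-3t)cos(4t) + c_2e^(-3t)sin(4t), z(t) = c_1e^(-3t)sin(4t) - 3c_1e^(-3t)cos(4t) - 3c_2e^(-3t)sin(4t) - c_2e^(-3t)cos(4t)

Coefficient matrix A = [[-15, -4], [40, 9]].
Characteristic polynomial det(A - λI) = λ^2 + 6λ + 25 = 0.
Eigenvalues λ = -3 ± 4i (complex conjugate pair).
For λ=-3+4i: an eigenvector is (1,-3) - i(0,1) = (1, -3 - i).
A real fundamental pair from Re and Im of e^((-3+4i)t)v: X_1 = e^(-3t)(cos(4t)·(1,-3) + sin(4t)·(0,1)), X_2 = e^(-3t)(sin(4t)·(1,-3) - cos(4t)·(0,1)).
General solution: c_1X_1 + c_2X_2.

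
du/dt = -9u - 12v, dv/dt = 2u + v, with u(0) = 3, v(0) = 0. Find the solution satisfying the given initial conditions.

Coefficient matrix A = [[-9, -12], [2, 1]].
Characteristic polynomial det(A - λI) = λ^2 + 8λ + 15 = 0.
Eigenvalues λ = -3, -5.
For λ=-3: (A-λI) row 1 is [-6, -12], so an eigenvector is (2, -1).
For λ=-5: (A-λI) row 1 is [-4, -12], so an eigenvector is (3, -1).
General solution: C_1e^(-3t)(2,-1) + C_2e^(-5t)(3,-1).
Applying u(0)=3, v(0)=0 gives C_1=-3, C_2=3.

u(t) = -6e^(-3t) + 9e^(-5t), v(t) = 3e^(-3t) - 3e^(-5t)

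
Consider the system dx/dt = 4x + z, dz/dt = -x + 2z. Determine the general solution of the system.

Coefficient matrix A = [[4, 1], [-1, 2]].
Characteristic polynomial det(A - λI) = λ^2 - 6λ + 9 = 0.
Single eigenvalue λ = 3 with algebraic multiplicity 2.
Eigenvector v = (-1,1); generalized eigenvector w with (A-λI)w=v is (2,-3).
General solution: e^(3t)[c_1·v + c_2·(t·v + w)].

x(t) = -c_1e^(3t) - c_2te^(3t) + 2c_2e^(3t), z(t) = c_1e^(3t) + c_2te^(3t) - 3c_2e^(3t)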